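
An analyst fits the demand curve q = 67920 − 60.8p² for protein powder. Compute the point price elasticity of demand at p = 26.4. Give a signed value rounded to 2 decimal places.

dq/dp = −2·60.8·p = -3210.24. At p = 26.4, q = 25544.832.
Ed = (dq/dp)·(p/q) = (-3210.24) × (26.4/25544.832) = -3.3177…

-3.32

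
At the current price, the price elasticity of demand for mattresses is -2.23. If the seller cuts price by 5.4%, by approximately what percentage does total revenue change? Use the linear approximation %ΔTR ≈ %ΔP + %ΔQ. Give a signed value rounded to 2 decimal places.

+6.64%

%ΔQ ≈ Ed × %ΔP = (-2.23) × (-5.4%) = +12.0420%
%ΔTR ≈ %ΔP + %ΔQ = (-5.4%) + (+12.0420%) = +6.6420%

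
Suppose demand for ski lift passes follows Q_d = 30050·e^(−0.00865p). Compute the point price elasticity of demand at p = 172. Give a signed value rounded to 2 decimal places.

dQ_d/dp = −0.00865·Q_d = -58.7107. At p = 172, Q_d = 6787.36.
Ed = (dQ_d/dp)·(p/Q_d) = (-58.7107) × (172/6787.36) = -1.4878

-1.49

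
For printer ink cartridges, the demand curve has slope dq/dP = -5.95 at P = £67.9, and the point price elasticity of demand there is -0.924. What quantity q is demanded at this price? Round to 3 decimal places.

437.235

Ed = (dq/dP)·(P/q) ⇒ q = (dq/dP)·P/Ed = (-5.95)·67.9/(-0.924) = 437.23484…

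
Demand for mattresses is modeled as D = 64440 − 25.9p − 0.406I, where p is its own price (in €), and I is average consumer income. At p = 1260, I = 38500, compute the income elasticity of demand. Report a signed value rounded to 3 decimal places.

At the given values, D = 64440 − 25.9(1260) − 0.406(38500) = 16175.
∂D/∂I = -0.406.
E = (-0.406) × (38500/16175) = -0.96636…

-0.966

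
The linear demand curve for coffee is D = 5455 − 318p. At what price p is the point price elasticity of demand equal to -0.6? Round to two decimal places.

Ed = −318p/(5455 − 318p). Set this equal to -0.6:
318p = 0.6·(5455 − 318p) ⇒ 318p(1 + 0.6) = 0.6·5455
p = 0.6·5455 / (318·1.6) = 6.4327…

6.43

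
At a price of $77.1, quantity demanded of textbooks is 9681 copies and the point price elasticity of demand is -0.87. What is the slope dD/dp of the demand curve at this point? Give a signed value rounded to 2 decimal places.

Ed = (dD/dp)·(p/D) ⇒ dD/dp = Ed·D/p = (-0.87)·9681/77.1 = -109.2408…

-109.24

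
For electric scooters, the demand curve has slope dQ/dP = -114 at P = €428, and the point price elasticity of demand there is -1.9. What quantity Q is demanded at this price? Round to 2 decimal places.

25680.00

Ed = (dQ/dP)·(P/Q) ⇒ Q = (dQ/dP)·P/Ed = (-114)·428/(-1.9) = 25680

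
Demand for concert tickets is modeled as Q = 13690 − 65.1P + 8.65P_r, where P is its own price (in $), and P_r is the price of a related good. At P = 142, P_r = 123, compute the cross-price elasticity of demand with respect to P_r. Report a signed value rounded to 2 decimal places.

0.19

At the given values, Q = 13690 − 65.1(142) + 8.65(123) = 5509.75.
∂Q/∂P_r = 8.65.
E = (8.65) × (123/5509.75) = 0.1931…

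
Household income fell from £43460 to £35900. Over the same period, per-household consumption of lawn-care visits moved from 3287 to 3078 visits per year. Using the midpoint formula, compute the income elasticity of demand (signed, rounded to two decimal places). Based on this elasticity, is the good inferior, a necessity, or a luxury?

%ΔQ = (3078 − 3287)/[( 3287 + 3078)/2] = -209/3182.5 = -0.065671…
%ΔIncome = (35900 − 43460)/[( 43460 + 35900)/2] = -7560/39680 = -0.190524…
E_income = (-209/3182.5) / (-7560/39680) = 0.3446…
0 < E_income < 1 ⇒ normal good, necessity.

0.34; necessity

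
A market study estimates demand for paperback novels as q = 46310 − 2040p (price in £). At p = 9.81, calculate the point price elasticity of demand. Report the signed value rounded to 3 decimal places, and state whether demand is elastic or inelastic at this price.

dq/dp = −2040. At p = 9.81, q = 46310 − 2040(9.81) = 26297.6.
Ed = (dq/dp)·(p/q) = −2040 × (9.81/26297.6) = -0.76099…
|Ed| = 0.761 < 1, so demand is inelastic.

-0.761; inelastic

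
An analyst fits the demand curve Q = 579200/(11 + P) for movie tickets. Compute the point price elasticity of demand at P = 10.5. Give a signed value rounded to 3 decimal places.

-0.488

dQ/dP = −579200/(11 + P)² = -1253. At P = 10.5, Q = 26939.5.
Ed = (dQ/dP)·(P/Q) = (-1253) × (10.5/26939.5) = -0.48837…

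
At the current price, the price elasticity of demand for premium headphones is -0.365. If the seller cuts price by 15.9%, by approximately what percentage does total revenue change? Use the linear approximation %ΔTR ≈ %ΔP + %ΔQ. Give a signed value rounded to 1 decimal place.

%ΔQ ≈ Ed × %ΔP = (-0.365) × (-15.9%) = +5.8035%
%ΔTR ≈ %ΔP + %ΔQ = (-15.9%) + (+5.8035%) = -10.0965%

-10.1%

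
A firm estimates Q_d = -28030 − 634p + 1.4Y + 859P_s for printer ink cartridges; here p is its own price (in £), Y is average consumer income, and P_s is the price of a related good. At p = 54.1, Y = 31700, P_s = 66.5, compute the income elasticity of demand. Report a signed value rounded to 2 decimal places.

At the given values, Q_d = -28030 − 634(54.1) + 1.4(31700) + 859(66.5) = 39174.1.
∂Q_d/∂Y = 1.4.
E = (1.4) × (31700/39174.1) = 1.1328…

1.13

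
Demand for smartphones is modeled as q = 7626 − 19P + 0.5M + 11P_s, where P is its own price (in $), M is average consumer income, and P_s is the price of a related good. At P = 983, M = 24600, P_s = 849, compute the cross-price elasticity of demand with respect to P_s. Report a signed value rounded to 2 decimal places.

At the given values, q = 7626 − 19(983) + 0.5(24600) + 11(849) = 10588.
∂q/∂P_s = 11.
E = (11) × (849/10588) = 0.8820…

0.88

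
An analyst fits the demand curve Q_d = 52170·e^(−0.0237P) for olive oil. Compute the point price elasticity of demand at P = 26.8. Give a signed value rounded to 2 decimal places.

-0.64

dQ_d/dP = −0.0237·Q_d = -655.123. At P = 26.8, Q_d = 27642.3.
Ed = (dQ_d/dP)·(P/Q_d) = (-655.123) × (26.8/27642.3) = -0.6351…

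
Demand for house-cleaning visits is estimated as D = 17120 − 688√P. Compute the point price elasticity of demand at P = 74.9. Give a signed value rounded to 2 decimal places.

-0.27

dD/dP = −688/(2√P) = -39.7482. At P = 74.9, D = 11165.7.
Ed = (dD/dP)·(P/D) = (-39.7482) × (74.9/11165.7) = -0.2666…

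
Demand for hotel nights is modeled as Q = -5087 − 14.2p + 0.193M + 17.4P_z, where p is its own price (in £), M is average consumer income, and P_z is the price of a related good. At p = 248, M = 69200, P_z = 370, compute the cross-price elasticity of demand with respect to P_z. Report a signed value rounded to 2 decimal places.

0.58

At the given values, Q = -5087 − 14.2(248) + 0.193(69200) + 17.4(370) = 11185.
∂Q/∂P_z = 17.4.
E = (17.4) × (370/11185) = 0.5755…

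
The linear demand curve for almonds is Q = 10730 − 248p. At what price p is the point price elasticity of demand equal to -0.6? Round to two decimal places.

16.22

Ed = −248p/(10730 − 248p). Set this equal to -0.6:
248p = 0.6·(10730 − 248p) ⇒ 248p(1 + 0.6) = 0.6·10730
p = 0.6·10730 / (248·1.6) = 16.2247…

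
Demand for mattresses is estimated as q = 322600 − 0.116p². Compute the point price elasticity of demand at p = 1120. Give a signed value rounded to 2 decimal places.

dq/dp = −2·0.116·p = -259.84. At p = 1120, q = 177089.6.
Ed = (dq/dp)·(p/q) = (-259.84) × (1120/177089.6) = -1.6433…

-1.64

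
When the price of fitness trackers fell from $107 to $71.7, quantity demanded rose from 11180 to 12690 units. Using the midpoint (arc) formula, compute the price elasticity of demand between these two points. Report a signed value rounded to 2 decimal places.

-0.32

%ΔQ = (12690 − 11180) / [(11180 + 12690)/2] = 1510/11935 = 0.126518…
%ΔP = (71.7 − 107) / [(107 + 71.7)/2] = -35.3/89.35 = -0.395075…
Arc Ed = %ΔQ / %ΔP = (1510/11935) / (-35.3/89.35) = -0.3202…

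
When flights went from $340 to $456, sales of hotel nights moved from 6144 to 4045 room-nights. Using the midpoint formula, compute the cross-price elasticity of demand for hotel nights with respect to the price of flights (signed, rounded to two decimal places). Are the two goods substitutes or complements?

-1.41; complements

%ΔQ_{hotel nights} = (4045 − 6144)/avg = -2099/5094.5 = -0.412012…
%ΔP_{flights} = (456 − 340)/avg = 116/398 = 0.291457…
E_cross = (-2099/5094.5) / (116/398) = -1.4136…
E_cross < 0 ⇒ the goods are complements.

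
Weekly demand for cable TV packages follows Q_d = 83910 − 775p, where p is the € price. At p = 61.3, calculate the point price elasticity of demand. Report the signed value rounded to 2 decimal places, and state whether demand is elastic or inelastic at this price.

-1.31; elastic

dQ_d/dp = −775. At p = 61.3, Q_d = 83910 − 775(61.3) = 36402.5.
Ed = (dQ_d/dp)·(p/Q_d) = −775 × (61.3/36402.5) = -1.3050…
|Ed| = 1.31 > 1, so demand is elastic.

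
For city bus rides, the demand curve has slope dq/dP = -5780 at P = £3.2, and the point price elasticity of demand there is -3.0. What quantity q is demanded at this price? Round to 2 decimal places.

6165.33

Ed = (dq/dP)·(P/q) ⇒ q = (dq/dP)·P/Ed = (-5780)·3.2/(-3.0) = 6165.3333…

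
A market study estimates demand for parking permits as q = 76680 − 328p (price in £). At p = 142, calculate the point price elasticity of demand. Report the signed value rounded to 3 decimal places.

dq/dp = −328. At p = 142, q = 76680 − 328(142) = 30104.
Ed = (dq/dp)·(p/q) = −328 × (142/30104) = -1.54716…

-1.547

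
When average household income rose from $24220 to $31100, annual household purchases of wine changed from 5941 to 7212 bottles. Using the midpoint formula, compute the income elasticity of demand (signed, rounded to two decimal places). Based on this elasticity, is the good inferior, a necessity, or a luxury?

0.78; necessity

%ΔQ = (7212 − 5941)/[( 5941 + 7212)/2] = 1271/6576.5 = 0.193263…
%ΔIncome = (31100 − 24220)/[( 24220 + 31100)/2] = 6880/27660 = 0.248734…
E_income = (1271/6576.5) / (6880/27660) = 0.7769…
0 < E_income < 1 ⇒ normal good, necessity.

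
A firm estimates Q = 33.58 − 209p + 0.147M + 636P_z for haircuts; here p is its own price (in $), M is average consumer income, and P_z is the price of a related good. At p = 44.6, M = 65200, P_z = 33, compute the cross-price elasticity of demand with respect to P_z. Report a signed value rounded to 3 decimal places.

At the given values, Q = 33.58 − 209(44.6) + 0.147(65200) + 636(33) = 21284.58.
∂Q/∂P_z = 636.
E = (636) × (33/21284.58) = 0.98606…

0.986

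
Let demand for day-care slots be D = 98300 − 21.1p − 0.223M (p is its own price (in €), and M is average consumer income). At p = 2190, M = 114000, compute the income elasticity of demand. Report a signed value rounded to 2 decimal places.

At the given values, D = 98300 − 21.1(2190) − 0.223(114000) = 26669.
∂D/∂M = -0.223.
E = (-0.223) × (114000/26669) = -0.9532…

-0.95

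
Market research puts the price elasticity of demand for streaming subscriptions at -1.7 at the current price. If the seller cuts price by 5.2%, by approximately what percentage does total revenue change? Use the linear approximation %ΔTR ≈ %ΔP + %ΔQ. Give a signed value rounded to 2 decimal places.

+3.64%

%ΔQ ≈ Ed × %ΔP = (-1.7) × (-5.2%) = +8.8400%
%ΔTR ≈ %ΔP + %ΔQ = (-5.2%) + (+8.8400%) = +3.6400%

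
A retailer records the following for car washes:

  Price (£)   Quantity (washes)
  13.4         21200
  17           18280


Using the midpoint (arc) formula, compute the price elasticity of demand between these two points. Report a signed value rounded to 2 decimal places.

%ΔQ = (18280 − 21200) / [(21200 + 18280)/2] = -2920/19740 = -0.147922…
%ΔP = (17 − 13.4) / [(13.4 + 17)/2] = 3.6/15.2 = 0.236842…
Arc Ed = %ΔQ / %ΔP = (-2920/19740) / (3.6/15.2) = -0.6245…

-0.62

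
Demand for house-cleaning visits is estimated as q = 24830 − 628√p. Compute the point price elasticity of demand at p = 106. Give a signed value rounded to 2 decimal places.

-0.18

dq/dp = −628/(2√p) = -30.4984. At p = 106, q = 18364.3.
Ed = (dq/dp)·(p/q) = (-30.4984) × (106/18364.3) = -0.1760…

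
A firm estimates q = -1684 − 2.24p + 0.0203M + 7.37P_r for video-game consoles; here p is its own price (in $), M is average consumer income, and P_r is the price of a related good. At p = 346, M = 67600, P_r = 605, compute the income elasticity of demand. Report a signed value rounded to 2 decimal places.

At the given values, q = -1684 − 2.24(346) + 0.0203(67600) + 7.37(605) = 3372.09.
∂q/∂M = 0.0203.
E = (0.0203) × (67600/3372.09) = 0.4069…

0.41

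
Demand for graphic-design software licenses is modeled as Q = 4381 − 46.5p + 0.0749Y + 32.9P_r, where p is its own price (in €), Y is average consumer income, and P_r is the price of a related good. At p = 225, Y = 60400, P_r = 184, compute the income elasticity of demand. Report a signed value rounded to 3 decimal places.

At the given values, Q = 4381 − 46.5(225) + 0.0749(60400) + 32.9(184) = 4496.06.
∂Q/∂Y = 0.0749.
E = (0.0749) × (60400/4496.06) = 1.00620…

1.006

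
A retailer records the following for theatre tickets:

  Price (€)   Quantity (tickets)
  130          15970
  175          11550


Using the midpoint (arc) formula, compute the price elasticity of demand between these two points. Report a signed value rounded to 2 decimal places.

%ΔQ = (11550 − 15970) / [(15970 + 11550)/2] = -4420/13760 = -0.321220…
%ΔP = (175 − 130) / [(130 + 175)/2] = 45/152.5 = 0.295081…
Arc Ed = %ΔQ / %ΔP = (-4420/13760) / (45/152.5) = -1.0885…

-1.09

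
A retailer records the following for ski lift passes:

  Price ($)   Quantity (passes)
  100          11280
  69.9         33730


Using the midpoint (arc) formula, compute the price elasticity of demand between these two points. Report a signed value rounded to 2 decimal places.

-2.82

%ΔQ = (33730 − 11280) / [(11280 + 33730)/2] = 22450/22505 = 0.997556…
%ΔP = (69.9 − 100) / [(100 + 69.9)/2] = -30.1/84.95 = -0.354326…
Arc Ed = %ΔQ / %ΔP = (22450/22505) / (-30.1/84.95) = -2.8153…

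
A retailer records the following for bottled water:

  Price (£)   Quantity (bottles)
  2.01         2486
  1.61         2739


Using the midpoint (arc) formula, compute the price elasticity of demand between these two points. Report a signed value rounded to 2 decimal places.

-0.44

%ΔQ = (2739 − 2486) / [(2486 + 2739)/2] = 253/2612.5 = 0.096842…
%ΔP = (1.61 − 2.01) / [(2.01 + 1.61)/2] = -0.4/1.81 = -0.220994…
Arc Ed = %ΔQ / %ΔP = (253/2612.5) / (-0.4/1.81) = -0.4382…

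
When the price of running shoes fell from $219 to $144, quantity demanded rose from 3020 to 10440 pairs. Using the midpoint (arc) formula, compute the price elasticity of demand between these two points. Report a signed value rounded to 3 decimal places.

-2.668

%ΔQ = (10440 − 3020) / [(3020 + 10440)/2] = 7420/6730 = 1.102526…
%ΔP = (144 − 219) / [(219 + 144)/2] = -75/181.5 = -0.413223…
Arc Ed = %ΔQ / %ΔP = (7420/6730) / (-75/181.5) = -2.66811…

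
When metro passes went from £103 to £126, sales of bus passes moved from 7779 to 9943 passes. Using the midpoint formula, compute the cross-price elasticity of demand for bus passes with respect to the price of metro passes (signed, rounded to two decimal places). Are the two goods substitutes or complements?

%ΔQ_{bus passes} = (9943 − 7779)/avg = 2164/8861 = 0.244216…
%ΔP_{metro passes} = (126 − 103)/avg = 23/114.5 = 0.200873…
E_cross = (2164/8861) / (23/114.5) = 1.2157…
E_cross > 0 ⇒ the goods are substitutes.

1.22; substitutes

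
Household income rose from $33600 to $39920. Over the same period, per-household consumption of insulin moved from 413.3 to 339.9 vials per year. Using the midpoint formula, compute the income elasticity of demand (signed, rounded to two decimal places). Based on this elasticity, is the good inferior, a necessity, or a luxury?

%ΔQ = (339.9 − 413.3)/[( 413.3 + 339.9)/2] = -73.4/376.6 = -0.194901…
%ΔIncome = (39920 − 33600)/[( 33600 + 39920)/2] = 6320/36760 = 0.171926…
E_income = (-73.4/376.6) / (6320/36760) = -1.1336…
E_income < 0 ⇒ inferior good.

-1.13; inferior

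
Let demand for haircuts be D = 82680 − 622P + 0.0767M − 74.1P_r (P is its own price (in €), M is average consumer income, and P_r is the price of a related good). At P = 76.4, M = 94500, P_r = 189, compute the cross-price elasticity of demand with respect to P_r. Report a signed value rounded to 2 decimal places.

At the given values, D = 82680 − 622(76.4) + 0.0767(94500) − 74.1(189) = 28402.45.
∂D/∂P_r = -74.1.
E = (-74.1) × (189/28402.45) = -0.4930…

-0.49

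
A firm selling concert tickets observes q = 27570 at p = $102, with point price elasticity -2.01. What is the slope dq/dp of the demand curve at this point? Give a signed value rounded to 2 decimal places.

-543.29

Ed = (dq/dp)·(p/q) ⇒ dq/dp = Ed·q/p = (-2.01)·27570/102 = -543.2911…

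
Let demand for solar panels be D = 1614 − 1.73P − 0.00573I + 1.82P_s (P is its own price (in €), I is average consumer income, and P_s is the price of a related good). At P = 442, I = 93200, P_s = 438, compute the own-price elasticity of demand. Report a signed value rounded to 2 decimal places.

-0.69

At the given values, D = 1614 − 1.73(442) − 0.00573(93200) + 1.82(438) = 1112.464.
∂D/∂P = −1.73.
E = (-1.73) × (442/1112.464) = -0.6873…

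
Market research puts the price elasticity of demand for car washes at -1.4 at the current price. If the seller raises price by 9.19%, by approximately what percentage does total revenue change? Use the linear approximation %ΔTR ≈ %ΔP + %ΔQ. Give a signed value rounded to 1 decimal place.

%ΔQ ≈ Ed × %ΔP = (-1.4) × (+9.19%) = -12.8660%
%ΔTR ≈ %ΔP + %ΔQ = (+9.19%) + (-12.8660%) = -3.6760%

-3.7%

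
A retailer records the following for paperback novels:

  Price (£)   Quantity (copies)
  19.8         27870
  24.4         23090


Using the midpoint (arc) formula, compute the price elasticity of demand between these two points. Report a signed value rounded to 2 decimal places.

%ΔQ = (23090 − 27870) / [(27870 + 23090)/2] = -4780/25480 = -0.187598…
%ΔP = (24.4 − 19.8) / [(19.8 + 24.4)/2] = 4.6/22.1 = 0.208144…
Arc Ed = %ΔQ / %ΔP = (-4780/25480) / (4.6/22.1) = -0.9012…

-0.90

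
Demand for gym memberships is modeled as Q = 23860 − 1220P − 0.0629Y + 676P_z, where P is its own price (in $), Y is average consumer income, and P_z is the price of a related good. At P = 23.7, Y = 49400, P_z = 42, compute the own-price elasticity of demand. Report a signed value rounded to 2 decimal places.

At the given values, Q = 23860 − 1220(23.7) − 0.0629(49400) + 676(42) = 20230.74.
∂Q/∂P = −1220.
E = (-1220) × (23.7/20230.74) = -1.4292…

-1.43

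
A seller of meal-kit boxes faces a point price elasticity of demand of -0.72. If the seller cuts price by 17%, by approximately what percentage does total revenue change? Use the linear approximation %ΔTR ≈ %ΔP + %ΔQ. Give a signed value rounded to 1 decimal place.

%ΔQ ≈ Ed × %ΔP = (-0.72) × (-17%) = +12.2400%
%ΔTR ≈ %ΔP + %ΔQ = (-17%) + (+12.2400%) = -4.7600%

-4.8%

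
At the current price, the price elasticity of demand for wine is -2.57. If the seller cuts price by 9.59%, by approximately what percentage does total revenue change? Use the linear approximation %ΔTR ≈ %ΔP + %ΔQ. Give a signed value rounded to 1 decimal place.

+15.1%

%ΔQ ≈ Ed × %ΔP = (-2.57) × (-9.59%) = +24.6463%
%ΔTR ≈ %ΔP + %ΔQ = (-9.59%) + (+24.6463%) = +15.0563%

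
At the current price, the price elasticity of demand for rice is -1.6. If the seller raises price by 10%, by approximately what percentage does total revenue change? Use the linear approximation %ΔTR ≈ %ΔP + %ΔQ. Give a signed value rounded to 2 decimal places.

%ΔQ ≈ Ed × %ΔP = (-1.6) × (+10%) = -16.0000%
%ΔTR ≈ %ΔP + %ΔQ = (+10%) + (-16.0000%) = -6.0000%

-6.00%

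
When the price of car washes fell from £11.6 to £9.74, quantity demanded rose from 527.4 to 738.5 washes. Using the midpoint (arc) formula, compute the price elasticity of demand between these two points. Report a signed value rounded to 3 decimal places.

-1.913

%ΔQ = (738.5 − 527.4) / [(527.4 + 738.5)/2] = 211.1/632.95 = 0.333517…
%ΔP = (9.74 − 11.6) / [(11.6 + 9.74)/2] = -1.86/10.67 = -0.174320…
Arc Ed = %ΔQ / %ΔP = (211.1/632.95) / (-1.86/10.67) = -1.91324…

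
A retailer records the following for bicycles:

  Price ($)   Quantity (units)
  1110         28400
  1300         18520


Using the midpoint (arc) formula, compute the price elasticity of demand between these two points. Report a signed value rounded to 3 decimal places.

-2.671

%ΔQ = (18520 − 28400) / [(28400 + 18520)/2] = -9880/23460 = -0.421142…
%ΔP = (1300 − 1110) / [(1110 + 1300)/2] = 190/1205 = 0.157676…
Arc Ed = %ΔQ / %ΔP = (-9880/23460) / (190/1205) = -2.67092…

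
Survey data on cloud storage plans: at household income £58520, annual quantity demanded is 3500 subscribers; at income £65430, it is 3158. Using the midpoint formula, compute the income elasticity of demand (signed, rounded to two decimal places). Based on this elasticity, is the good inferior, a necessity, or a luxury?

%ΔQ = (3158 − 3500)/[( 3500 + 3158)/2] = -342/3329 = -0.102733…
%ΔIncome = (65430 − 58520)/[( 58520 + 65430)/2] = 6910/61975 = 0.111496…
E_income = (-342/3329) / (6910/61975) = -0.9214…
E_income < 0 ⇒ inferior good.

-0.92; inferior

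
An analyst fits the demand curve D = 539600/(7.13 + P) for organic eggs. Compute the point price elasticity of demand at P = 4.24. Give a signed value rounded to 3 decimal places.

dD/dP = −539600/(7.13 + P)² = -4173.99. At P = 4.24, D = 47458.2.
Ed = (dD/dP)·(P/D) = (-4173.99) × (4.24/47458.2) = -0.37291…

-0.373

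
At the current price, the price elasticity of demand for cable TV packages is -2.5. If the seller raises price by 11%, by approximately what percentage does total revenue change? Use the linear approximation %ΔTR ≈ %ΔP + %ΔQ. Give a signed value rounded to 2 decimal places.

-16.50%

%ΔQ ≈ Ed × %ΔP = (-2.5) × (+11%) = -27.5000%
%ΔTR ≈ %ΔP + %ΔQ = (+11%) + (-27.5000%) = -16.5000%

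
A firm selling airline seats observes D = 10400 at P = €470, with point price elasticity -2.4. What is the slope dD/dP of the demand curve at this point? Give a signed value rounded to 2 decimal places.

Ed = (dD/dP)·(P/D) ⇒ dD/dP = Ed·D/P = (-2.4)·10400/470 = -53.1063…

-53.11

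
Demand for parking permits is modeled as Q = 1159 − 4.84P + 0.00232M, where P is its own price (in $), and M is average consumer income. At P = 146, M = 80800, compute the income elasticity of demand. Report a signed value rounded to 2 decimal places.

At the given values, Q = 1159 − 4.84(146) + 0.00232(80800) = 639.816.
∂Q/∂M = 0.00232.
E = (0.00232) × (80800/639.816) = 0.2929…

0.29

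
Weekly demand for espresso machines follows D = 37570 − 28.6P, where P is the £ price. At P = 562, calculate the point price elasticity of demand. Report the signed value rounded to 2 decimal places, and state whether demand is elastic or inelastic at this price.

-0.75; inelastic

dD/dP = −28.6. At P = 562, D = 37570 − 28.6(562) = 21496.8.
Ed = (dD/dP)·(P/D) = −28.6 × (562/21496.8) = -0.7477…
|Ed| = 0.75 < 1, so demand is inelastic.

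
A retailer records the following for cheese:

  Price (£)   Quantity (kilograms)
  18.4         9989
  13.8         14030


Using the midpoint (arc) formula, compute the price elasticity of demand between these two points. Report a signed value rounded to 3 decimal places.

-1.178

%ΔQ = (14030 − 9989) / [(9989 + 14030)/2] = 4041/12009.5 = 0.336483…
%ΔP = (13.8 − 18.4) / [(18.4 + 13.8)/2] = -4.6/16.1 = -0.285714…
Arc Ed = %ΔQ / %ΔP = (4041/12009.5) / (-4.6/16.1) = -1.17769…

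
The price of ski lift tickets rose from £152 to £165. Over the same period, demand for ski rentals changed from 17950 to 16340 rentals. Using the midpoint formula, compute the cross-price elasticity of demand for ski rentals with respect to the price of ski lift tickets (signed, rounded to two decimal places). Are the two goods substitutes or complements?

-1.14; complements

%ΔQ_{ski rentals} = (16340 − 17950)/avg = -1610/17145 = -0.093904…
%ΔP_{ski lift tickets} = (165 − 152)/avg = 13/158.5 = 0.082018…
E_cross = (-1610/17145) / (13/158.5) = -1.1449…
E_cross < 0 ⇒ the goods are complements.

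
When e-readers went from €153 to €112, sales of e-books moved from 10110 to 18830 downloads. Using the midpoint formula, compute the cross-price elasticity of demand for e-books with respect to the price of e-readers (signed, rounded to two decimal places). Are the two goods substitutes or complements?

%ΔQ_{e-books} = (18830 − 10110)/avg = 8720/14470 = 0.602626…
%ΔP_{e-readers} = (112 − 153)/avg = -41/132.5 = -0.309433…
E_cross = (8720/14470) / (-41/132.5) = -1.9475…
E_cross < 0 ⇒ the goods are complements.

-1.95; complements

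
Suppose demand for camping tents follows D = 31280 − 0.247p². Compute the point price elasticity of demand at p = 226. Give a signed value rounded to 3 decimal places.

dD/dp = −2·0.247·p = -111.644. At p = 226, D = 18664.228.
Ed = (dD/dp)·(p/D) = (-111.644) × (226/18664.228) = -1.35186…

-1.352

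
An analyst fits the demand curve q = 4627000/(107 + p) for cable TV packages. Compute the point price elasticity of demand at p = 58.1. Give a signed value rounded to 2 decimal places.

dq/dp = −4627000/(107 + p)² = -169.748. At p = 58.1, q = 28025.4.
Ed = (dq/dp)·(p/q) = (-169.748) × (58.1/28025.4) = -0.3519…

-0.35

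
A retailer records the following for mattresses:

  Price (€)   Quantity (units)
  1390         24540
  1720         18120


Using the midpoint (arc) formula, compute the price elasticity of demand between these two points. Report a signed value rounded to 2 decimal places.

-1.42

%ΔQ = (18120 − 24540) / [(24540 + 18120)/2] = -6420/21330 = -0.300984…
%ΔP = (1720 − 1390) / [(1390 + 1720)/2] = 330/1555 = 0.212218…
Arc Ed = %ΔQ / %ΔP = (-6420/21330) / (330/1555) = -1.4182…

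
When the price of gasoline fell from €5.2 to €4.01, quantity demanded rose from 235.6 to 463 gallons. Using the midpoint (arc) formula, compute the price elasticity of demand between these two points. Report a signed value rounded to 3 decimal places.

%ΔQ = (463 − 235.6) / [(235.6 + 463)/2] = 227.4/349.3 = 0.651016…
%ΔP = (4.01 − 5.2) / [(5.2 + 4.01)/2] = -1.19/4.605 = -0.258414…
Arc Ed = %ΔQ / %ΔP = (227.4/349.3) / (-1.19/4.605) = -2.51926…

-2.519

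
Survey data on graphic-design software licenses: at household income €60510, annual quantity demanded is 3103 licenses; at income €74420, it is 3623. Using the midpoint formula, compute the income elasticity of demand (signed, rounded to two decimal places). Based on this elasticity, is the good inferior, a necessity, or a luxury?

0.75; necessity

%ΔQ = (3623 − 3103)/[( 3103 + 3623)/2] = 520/3363 = 0.154623…
%ΔIncome = (74420 − 60510)/[( 60510 + 74420)/2] = 13910/67465 = 0.206180…
E_income = (520/3363) / (13910/67465) = 0.7499…
0 < E_income < 1 ⇒ normal good, necessity.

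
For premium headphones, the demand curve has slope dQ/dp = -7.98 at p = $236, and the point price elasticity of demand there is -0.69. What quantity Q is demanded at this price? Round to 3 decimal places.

Ed = (dQ/dp)·(p/Q) ⇒ Q = (dQ/dp)·p/Ed = (-7.98)·236/(-0.69) = 2729.39130…

2729.391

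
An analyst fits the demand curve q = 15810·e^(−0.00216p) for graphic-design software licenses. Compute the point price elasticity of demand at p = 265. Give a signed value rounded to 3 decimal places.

-0.572

dq/dp = −0.00216·q = -19.2662. At p = 265, q = 8919.52.
Ed = (dq/dp)·(p/q) = (-19.2662) × (265/8919.52) = -0.5724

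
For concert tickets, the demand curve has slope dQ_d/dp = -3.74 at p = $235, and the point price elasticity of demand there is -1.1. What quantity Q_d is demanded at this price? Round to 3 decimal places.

Ed = (dQ_d/dp)·(p/Q_d) ⇒ Q_d = (dQ_d/dp)·p/Ed = (-3.74)·235/(-1.1) = 799

799.000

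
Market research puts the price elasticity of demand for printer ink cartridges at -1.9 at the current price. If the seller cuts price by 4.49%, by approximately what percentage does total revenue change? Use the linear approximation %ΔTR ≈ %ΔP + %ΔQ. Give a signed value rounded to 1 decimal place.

+4.0%

%ΔQ ≈ Ed × %ΔP = (-1.9) × (-4.49%) = +8.5310%
%ΔTR ≈ %ΔP + %ΔQ = (-4.49%) + (+8.5310%) = +4.0410%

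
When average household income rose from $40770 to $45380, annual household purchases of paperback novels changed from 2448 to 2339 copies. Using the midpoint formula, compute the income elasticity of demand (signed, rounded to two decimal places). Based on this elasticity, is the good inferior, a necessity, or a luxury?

%ΔQ = (2339 − 2448)/[( 2448 + 2339)/2] = -109/2393.5 = -0.045540…
%ΔIncome = (45380 − 40770)/[( 40770 + 45380)/2] = 4610/43075 = 0.107022…
E_income = (-109/2393.5) / (4610/43075) = -0.4255…
E_income < 0 ⇒ inferior good.

-0.43; inferior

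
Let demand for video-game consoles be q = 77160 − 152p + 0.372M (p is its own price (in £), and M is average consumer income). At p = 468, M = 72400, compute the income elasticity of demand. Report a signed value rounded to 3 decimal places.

At the given values, q = 77160 − 152(468) + 0.372(72400) = 32956.8.
∂q/∂M = 0.372.
E = (0.372) × (72400/32956.8) = 0.81721…

0.817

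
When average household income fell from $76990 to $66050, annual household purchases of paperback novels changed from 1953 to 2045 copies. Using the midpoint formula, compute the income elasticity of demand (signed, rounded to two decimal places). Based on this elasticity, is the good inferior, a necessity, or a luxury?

%ΔQ = (2045 − 1953)/[( 1953 + 2045)/2] = 92/1999 = 0.046023…
%ΔIncome = (66050 − 76990)/[( 76990 + 66050)/2] = -10940/71520 = -0.152964…
E_income = (92/1999) / (-10940/71520) = -0.3008…
E_income < 0 ⇒ inferior good.

-0.30; inferior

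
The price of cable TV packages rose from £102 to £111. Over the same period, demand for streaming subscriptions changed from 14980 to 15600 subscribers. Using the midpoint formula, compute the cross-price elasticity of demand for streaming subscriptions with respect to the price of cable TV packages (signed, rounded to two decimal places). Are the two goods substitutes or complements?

0.48; substitutes

%ΔQ_{streaming subscriptions} = (15600 − 14980)/avg = 620/15290 = 0.040549…
%ΔP_{cable TV packages} = (111 − 102)/avg = 9/106.5 = 0.084507…
E_cross = (620/15290) / (9/106.5) = 0.4798…
E_cross > 0 ⇒ the goods are substitutes.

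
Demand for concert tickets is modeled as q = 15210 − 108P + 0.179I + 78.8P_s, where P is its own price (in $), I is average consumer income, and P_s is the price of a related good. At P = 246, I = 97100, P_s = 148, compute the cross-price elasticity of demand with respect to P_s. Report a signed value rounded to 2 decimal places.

At the given values, q = 15210 − 108(246) + 0.179(97100) + 78.8(148) = 17685.3.
∂q/∂P_s = 78.8.
E = (78.8) × (148/17685.3) = 0.6594…

0.66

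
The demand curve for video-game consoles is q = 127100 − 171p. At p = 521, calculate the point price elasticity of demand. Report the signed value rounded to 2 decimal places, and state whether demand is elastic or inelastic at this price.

-2.34; elastic

dq/dp = −171. At p = 521, q = 127100 − 171(521) = 38009.
Ed = (dq/dp)·(p/q) = −171 × (521/38009) = -2.3439…
|Ed| = 2.34 > 1, so demand is elastic.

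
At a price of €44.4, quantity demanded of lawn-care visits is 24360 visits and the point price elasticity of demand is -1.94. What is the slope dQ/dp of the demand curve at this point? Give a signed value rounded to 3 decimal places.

-1064.378

Ed = (dQ/dp)·(p/Q) ⇒ dQ/dp = Ed·Q/p = (-1.94)·24360/44.4 = -1064.37837…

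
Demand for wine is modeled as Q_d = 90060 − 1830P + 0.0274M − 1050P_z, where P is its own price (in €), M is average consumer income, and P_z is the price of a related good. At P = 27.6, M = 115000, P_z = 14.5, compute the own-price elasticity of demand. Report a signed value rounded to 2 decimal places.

At the given values, Q_d = 90060 − 1830(27.6) + 0.0274(115000) − 1050(14.5) = 27478.
∂Q_d/∂P = −1830.
E = (-1830) × (27.6/27478) = -1.8381…

-1.84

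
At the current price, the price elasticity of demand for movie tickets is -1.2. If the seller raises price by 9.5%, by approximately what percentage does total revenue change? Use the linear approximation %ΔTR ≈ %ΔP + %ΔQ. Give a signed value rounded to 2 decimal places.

%ΔQ ≈ Ed × %ΔP = (-1.2) × (+9.5%) = -11.4000%
%ΔTR ≈ %ΔP + %ΔQ = (+9.5%) + (-11.4000%) = -1.9000%

-1.90%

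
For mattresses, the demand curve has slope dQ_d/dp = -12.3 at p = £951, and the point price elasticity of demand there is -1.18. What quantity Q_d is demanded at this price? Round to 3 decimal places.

Ed = (dQ_d/dp)·(p/Q_d) ⇒ Q_d = (dQ_d/dp)·p/Ed = (-12.3)·951/(-1.18) = 9912.96610…

9912.966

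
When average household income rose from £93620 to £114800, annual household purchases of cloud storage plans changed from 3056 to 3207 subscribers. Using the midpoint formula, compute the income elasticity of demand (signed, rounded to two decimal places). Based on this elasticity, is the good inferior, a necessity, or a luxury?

%ΔQ = (3207 − 3056)/[( 3056 + 3207)/2] = 151/3131.5 = 0.048219…
%ΔIncome = (114800 − 93620)/[( 93620 + 114800)/2] = 21180/104210 = 0.203243…
E_income = (151/3131.5) / (21180/104210) = 0.2372…
0 < E_income < 1 ⇒ normal good, necessity.

0.24; necessity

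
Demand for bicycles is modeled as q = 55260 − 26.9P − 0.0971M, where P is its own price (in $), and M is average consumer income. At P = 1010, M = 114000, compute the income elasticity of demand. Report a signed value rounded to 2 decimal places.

At the given values, q = 55260 − 26.9(1010) − 0.0971(114000) = 17021.6.
∂q/∂M = -0.0971.
E = (-0.0971) × (114000/17021.6) = -0.6503…

-0.65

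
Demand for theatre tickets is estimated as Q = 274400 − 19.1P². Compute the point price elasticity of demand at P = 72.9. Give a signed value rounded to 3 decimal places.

dQ/dP = −2·19.1·P = -2784.78. At P = 72.9, Q = 172894.769.
Ed = (dQ/dP)·(P/Q) = (-2784.78) × (72.9/172894.769) = -1.17418…

-1.174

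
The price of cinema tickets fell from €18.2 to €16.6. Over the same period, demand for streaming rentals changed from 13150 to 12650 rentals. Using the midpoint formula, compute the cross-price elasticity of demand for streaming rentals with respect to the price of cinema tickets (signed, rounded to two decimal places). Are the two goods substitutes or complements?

%ΔQ_{streaming rentals} = (12650 − 13150)/avg = -500/12900 = -0.038759…
%ΔP_{cinema tickets} = (16.6 − 18.2)/avg = -1.6/17.4 = -0.091954…
E_cross = (-500/12900) / (-1.6/17.4) = 0.4215…
E_cross > 0 ⇒ the goods are substitutes.

0.42; substitutes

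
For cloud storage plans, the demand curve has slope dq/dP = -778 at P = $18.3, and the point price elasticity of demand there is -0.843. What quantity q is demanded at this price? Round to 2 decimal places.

16888.97

Ed = (dq/dP)·(P/q) ⇒ q = (dq/dP)·P/Ed = (-778)·18.3/(-0.843) = 16888.9679…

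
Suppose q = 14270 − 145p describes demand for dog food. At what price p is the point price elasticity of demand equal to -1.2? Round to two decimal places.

53.68

Ed = −145p/(14270 − 145p). Set this equal to -1.2:
145p = 1.2·(14270 − 145p) ⇒ 145p(1 + 1.2) = 1.2·14270
p = 1.2·14270 / (145·2.2) = 53.6802…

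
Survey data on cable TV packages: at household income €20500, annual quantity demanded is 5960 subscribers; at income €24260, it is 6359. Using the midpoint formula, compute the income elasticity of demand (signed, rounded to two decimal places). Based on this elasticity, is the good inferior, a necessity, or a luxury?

0.39; necessity

%ΔQ = (6359 − 5960)/[( 5960 + 6359)/2] = 399/6159.5 = 0.064777…
%ΔIncome = (24260 − 20500)/[( 20500 + 24260)/2] = 3760/22380 = 0.168007…
E_income = (399/6159.5) / (3760/22380) = 0.3855…
0 < E_income < 1 ⇒ normal good, necessity.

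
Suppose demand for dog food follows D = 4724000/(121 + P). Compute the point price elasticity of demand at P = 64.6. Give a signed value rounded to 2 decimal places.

-0.35

dD/dP = −4724000/(121 + P)² = -137.137. At P = 64.6, D = 25452.6.
Ed = (dD/dP)·(P/D) = (-137.137) × (64.6/25452.6) = -0.3480…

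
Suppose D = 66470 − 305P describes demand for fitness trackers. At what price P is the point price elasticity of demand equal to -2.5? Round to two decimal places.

155.67

Ed = −305P/(66470 − 305P). Set this equal to -2.5:
305P = 2.5·(66470 − 305P) ⇒ 305P(1 + 2.5) = 2.5·66470
P = 2.5·66470 / (305·3.5) = 155.6674…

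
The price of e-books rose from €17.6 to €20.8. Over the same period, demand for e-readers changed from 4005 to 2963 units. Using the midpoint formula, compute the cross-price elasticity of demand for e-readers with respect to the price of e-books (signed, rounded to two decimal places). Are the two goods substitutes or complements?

%ΔQ_{e-readers} = (2963 − 4005)/avg = -1042/3484 = -0.299081…
%ΔP_{e-books} = (20.8 − 17.6)/avg = 3.2/19.2 = 0.166666…
E_cross = (-1042/3484) / (3.2/19.2) = -1.7944…
E_cross < 0 ⇒ the goods are complements.

-1.79; complements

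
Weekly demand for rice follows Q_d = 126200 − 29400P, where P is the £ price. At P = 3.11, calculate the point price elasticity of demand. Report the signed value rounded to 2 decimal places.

-2.63

dQ_d/dP = −29400. At P = 3.11, Q_d = 126200 − 29400(3.11) = 34766.
Ed = (dQ_d/dP)·(P/Q_d) = −29400 × (3.11/34766) = -2.6299…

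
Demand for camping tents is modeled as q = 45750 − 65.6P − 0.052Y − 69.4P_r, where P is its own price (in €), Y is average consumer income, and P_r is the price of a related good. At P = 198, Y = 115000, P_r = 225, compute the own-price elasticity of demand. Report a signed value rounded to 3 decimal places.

At the given values, q = 45750 − 65.6(198) − 0.052(115000) − 69.4(225) = 11166.2.
∂q/∂P = −65.6.
E = (-65.6) × (198/11166.2) = -1.16322…

-1.163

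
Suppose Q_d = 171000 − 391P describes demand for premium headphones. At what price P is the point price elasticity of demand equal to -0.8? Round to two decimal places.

194.37

Ed = −391P/(171000 − 391P). Set this equal to -0.8:
391P = 0.8·(171000 − 391P) ⇒ 391P(1 + 0.8) = 0.8·171000
P = 0.8·171000 / (391·1.8) = 194.3734…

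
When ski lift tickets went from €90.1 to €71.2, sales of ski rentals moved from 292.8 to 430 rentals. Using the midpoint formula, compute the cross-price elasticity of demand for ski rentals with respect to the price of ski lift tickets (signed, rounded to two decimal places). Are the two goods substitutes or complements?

-1.62; complements

%ΔQ_{ski rentals} = (430 − 292.8)/avg = 137.2/361.4 = 0.379634…
%ΔP_{ski lift tickets} = (71.2 − 90.1)/avg = -18.9/80.65 = -0.234345…
E_cross = (137.2/361.4) / (-18.9/80.65) = -1.6199…
E_cross < 0 ⇒ the goods are complements.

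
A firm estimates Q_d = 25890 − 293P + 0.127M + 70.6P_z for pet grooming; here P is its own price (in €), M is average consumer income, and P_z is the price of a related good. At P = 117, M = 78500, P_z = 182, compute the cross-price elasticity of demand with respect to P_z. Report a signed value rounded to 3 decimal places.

At the given values, Q_d = 25890 − 293(117) + 0.127(78500) + 70.6(182) = 14427.7.
∂Q_d/∂P_z = 70.6.
E = (70.6) × (182/14427.7) = 0.89059…

0.891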